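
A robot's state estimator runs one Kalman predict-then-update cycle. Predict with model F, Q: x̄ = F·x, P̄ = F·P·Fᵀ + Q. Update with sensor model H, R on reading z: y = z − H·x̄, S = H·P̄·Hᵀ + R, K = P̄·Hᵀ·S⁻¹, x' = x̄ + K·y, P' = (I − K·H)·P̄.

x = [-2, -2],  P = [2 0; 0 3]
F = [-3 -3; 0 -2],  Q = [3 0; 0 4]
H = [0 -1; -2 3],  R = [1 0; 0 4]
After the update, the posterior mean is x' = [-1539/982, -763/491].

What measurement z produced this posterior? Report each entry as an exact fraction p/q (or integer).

x̄ = F·x = [12, 4]
P̄ = F·P·Fᵀ + Q = [48 18; 18 16]
S = H·P̄·Hᵀ + R = [17 -12; -12 124]
K = P̄·Hᵀ·S⁻¹ = [-684/491 -465/982; -460/491 3/491]
x' − x̄ = [-13323/982, -2727/491] = K·y
y = (KᵀK)⁻¹·Kᵀ·(x' − x̄) = [6, 11]
z = y + H·x̄ = [6, 11] + [-4, -12] = [2, -1]

z = [2, -1]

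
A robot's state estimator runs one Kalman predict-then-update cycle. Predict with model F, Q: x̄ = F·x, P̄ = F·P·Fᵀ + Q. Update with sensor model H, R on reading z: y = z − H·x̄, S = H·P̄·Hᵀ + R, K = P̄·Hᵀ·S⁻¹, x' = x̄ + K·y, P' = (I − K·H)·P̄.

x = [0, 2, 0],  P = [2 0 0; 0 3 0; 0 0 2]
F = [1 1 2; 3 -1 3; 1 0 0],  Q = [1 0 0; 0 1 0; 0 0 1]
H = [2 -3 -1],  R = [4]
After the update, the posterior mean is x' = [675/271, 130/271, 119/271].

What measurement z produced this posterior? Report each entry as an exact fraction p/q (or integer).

z = [3]

x̄ = F·x = [2, -2, 0]
P̄ = F·P·Fᵀ + Q = [14 15 2; 15 40 6; 2 6 3]
S = H·P̄·Hᵀ + R = [271]
K = P̄·Hᵀ·S⁻¹ = [-19/271; -96/271; -17/271]
x' − x̄ = [133/271, 672/271, 119/271] = K·y
y = (KᵀK)⁻¹·Kᵀ·(x' − x̄) = [-7]
z = y + H·x̄ = [-7] + [10] = [3]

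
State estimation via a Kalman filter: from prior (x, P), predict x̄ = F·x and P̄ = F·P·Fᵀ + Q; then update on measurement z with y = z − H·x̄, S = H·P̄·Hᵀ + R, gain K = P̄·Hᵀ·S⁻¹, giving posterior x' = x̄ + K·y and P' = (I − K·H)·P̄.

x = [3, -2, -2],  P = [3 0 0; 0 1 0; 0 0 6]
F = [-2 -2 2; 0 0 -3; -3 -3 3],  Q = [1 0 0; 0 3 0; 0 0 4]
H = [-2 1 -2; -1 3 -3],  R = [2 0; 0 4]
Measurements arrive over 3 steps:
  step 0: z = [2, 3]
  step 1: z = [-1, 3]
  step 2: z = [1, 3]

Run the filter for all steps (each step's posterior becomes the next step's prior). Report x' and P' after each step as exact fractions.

step 0: x' = [-39296/106703, 46704/106703, -46743/106703], P' = [92076/106703 -27582/106703 -72806/106703; -27582/106703 269214/106703 213480/106703; -72806/106703 213480/106703 222530/106703]
step 1: x' = [1289337283/2248515887, 4255266063/2248515887, 1741652011/2248515887], P' = [1914759546/2248515887 -557533950/2248515887 -1505231768/2248515887; -557533950/2248515887 5545989366/2248515887 4393119648/2248515887; -1505231768/2248515887 4393119648/2248515887 4597637800/2248515887]
step 2: x' = [-1060930121497/9261511682645, 2158235610783/9261511682645, -4843120162263/9261511682645], P' = [39428200091118/46307558413225 -11477998106922/46307558413225 -30994111245928/46307558413225; -11477998106922/46307558413225 113928454801938/46307558413225 90256609511712/46307558413225; -30994111245928/46307558413225 90256609511712/46307558413225 94521188376088/46307558413225]

step 0: x̄ = F·x = [-6, 6, -9]
step 0: P̄ = F·P·Fᵀ + Q = [41 -36 60; -36 57 -54; 60 -54 94]
step 0: y = z − H·x̄ = [-34, -48]
step 0: S = H·P̄·Hᵀ + R = [1439 2035; 2035 2952]
step 0: K = P̄·Hᵀ·S⁻¹ = [-33061/106703 10899/106703; -51291/106703 48696/106703; -42984/106703 11414/106703]
step 0: x' = x̄ + K·y = [-39296/106703, 46704/106703, -46743/106703]
step 0: P' = (I − K·H)·P̄ = [92076/106703 -27582/106703 -72806/106703; -27582/106703 269214/106703 213480/106703; -72806/106703 213480/106703 222530/106703]
step 1: x̄ = F·x = [-108302/106703, 140229/106703, -162453/106703]
step 1: P̄ = F·P·Fᵀ + Q = [1095935/106703 -491136/106703 1483848/106703; -491136/106703 2322879/106703 -736704/106703; 1483848/106703 -736704/106703 2652584/106703]
step 1: y = z − H·x̄ = [-788442/106703, -696239/106703]
step 1: S = H·P̄·Hᵀ + R = [34312505/106703 47015083/106703; 47015083/106703 71412490/106703]
step 1: K = P̄·Hᵀ·S⁻¹ = [-688294753/2248515887 232083477/2248515887; -1062591015/2248515887 1004035776/2248515887; -895846208/2248515887 222919328/2248515887]
step 1: x' = x̄ + K·y = [1289337283/2248515887, 4255266063/2248515887, 1741652011/2248515887]
step 1: P' = (I − K·H)·P̄ = [1914759546/2248515887 -557533950/2248515887 -1505231768/2248515887; -557533950/2248515887 5545989366/2248515887 4393119648/2248515887; -1505231768/2248515887 4393119648/2248515887 4597637800/2248515887]
step 2: x̄ = F·x = [-7605902670/2248515887, -5224956033/2248515887, -11408854005/2248515887]
step 2: P̄ = F·P·Fᵀ + Q = [22918688095/2248515887 -10258499520/2248515887 31005258312/2248515887; -10258499520/2248515887 48124287861/2248515887 -15387749280/2248515887; 31005258312/2248515887 -15387749280/2248515887 55501951016/2248515887]
step 2: y = z − H·x̄ = [-30556041430/2248515887, -19412048925/2248515887]
step 2: S = H·P̄·Hᵀ + R = [716930937775/2248515887 981563252525/2248515887; 981563252525/2248515887 1489110935568/2248515887]
step 2: K = P̄·Hᵀ·S⁻¹ = [-14173087898651/46307558413225 191201393259/1852302336529; -21814384003821/46307558413225 824935339776/1852302336529; -18398772374304/46307558413225 182003746528/1852302336529]
step 2: x' = x̄ + K·y = [-1060930121497/9261511682645, 2158235610783/9261511682645, -4843120162263/9261511682645]
step 2: P' = (I − K·H)·P̄ = [39428200091118/46307558413225 -11477998106922/46307558413225 -30994111245928/46307558413225; -11477998106922/46307558413225 113928454801938/46307558413225 90256609511712/46307558413225; -30994111245928/46307558413225 90256609511712/46307558413225 94521188376088/46307558413225]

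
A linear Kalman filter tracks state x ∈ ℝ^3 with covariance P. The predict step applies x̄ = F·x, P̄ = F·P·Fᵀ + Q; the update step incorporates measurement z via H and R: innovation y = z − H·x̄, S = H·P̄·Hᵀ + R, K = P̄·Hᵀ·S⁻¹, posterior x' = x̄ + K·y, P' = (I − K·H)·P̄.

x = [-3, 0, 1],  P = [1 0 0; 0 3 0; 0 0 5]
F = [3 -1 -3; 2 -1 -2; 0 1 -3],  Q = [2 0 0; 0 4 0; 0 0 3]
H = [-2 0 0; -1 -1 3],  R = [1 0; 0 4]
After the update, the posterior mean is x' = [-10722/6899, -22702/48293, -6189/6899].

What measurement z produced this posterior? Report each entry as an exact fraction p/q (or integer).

z = [3, -1]

x̄ = F·x = [-12, -8, -3]
P̄ = F·P·Fᵀ + Q = [59 39 42; 39 31 27; 42 27 51]
S = H·P̄·Hᵀ + R = [237 -56; -56 217]
K = P̄·Hᵀ·S⁻¹ = [-3434/6899 4/6899; -2330/6899 -1761/48293; -1932/6899 2172/6899]
x' − x̄ = [72066/6899, 363642/48293, 14508/6899] = K·y
y = (KᵀK)⁻¹·Kᵀ·(x' − x̄) = [-21, -12]
z = y + H·x̄ = [-21, -12] + [24, 11] = [3, -1]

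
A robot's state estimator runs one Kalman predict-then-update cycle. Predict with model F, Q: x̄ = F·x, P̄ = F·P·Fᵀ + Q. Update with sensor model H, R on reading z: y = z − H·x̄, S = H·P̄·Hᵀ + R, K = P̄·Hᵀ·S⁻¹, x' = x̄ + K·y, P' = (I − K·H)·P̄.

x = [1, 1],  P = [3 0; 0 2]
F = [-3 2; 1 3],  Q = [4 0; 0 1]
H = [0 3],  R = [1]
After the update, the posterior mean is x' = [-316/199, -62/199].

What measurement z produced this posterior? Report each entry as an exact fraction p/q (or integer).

x̄ = F·x = [-1, 4]
P̄ = F·P·Fᵀ + Q = [39 3; 3 22]
S = H·P̄·Hᵀ + R = [199]
K = P̄·Hᵀ·S⁻¹ = [9/199; 66/199]
x' − x̄ = [-117/199, -858/199] = K·y
y = (KᵀK)⁻¹·Kᵀ·(x' − x̄) = [-13]
z = y + H·x̄ = [-13] + [12] = [-1]

z = [-1]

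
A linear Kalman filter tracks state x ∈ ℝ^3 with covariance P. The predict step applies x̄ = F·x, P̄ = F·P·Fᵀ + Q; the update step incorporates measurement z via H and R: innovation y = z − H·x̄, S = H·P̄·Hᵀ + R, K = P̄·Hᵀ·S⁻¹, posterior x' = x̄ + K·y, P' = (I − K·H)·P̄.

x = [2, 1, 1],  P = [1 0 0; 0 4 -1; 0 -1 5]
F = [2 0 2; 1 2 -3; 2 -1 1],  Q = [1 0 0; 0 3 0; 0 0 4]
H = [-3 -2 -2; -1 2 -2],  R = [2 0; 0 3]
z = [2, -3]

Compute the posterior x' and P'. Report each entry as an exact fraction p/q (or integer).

x' = [89610/161531, -234181/161531, -38296/161531]
P' = [477830/161531 -243402/161531 -450406/161531; -243402/161531 174027/161531 219510/161531; -450406/161531 219510/161531 473213/161531]

x̄ = F·x = [6, 1, 4]
P̄ = F·P·Fᵀ + Q = [25 -32 16; -32 77 -26; 16 -26 19]
y = z − H·x̄ = [30, 9]
S = H·P̄·Hᵀ + R = [211 99; 99 812]
K = P̄·Hᵀ·S⁻¹ = [-22937/161531 -21274/161531; -28434/161531 50812/161531; -17114/161531 -19000/161531]
x' = x̄ + K·y = [89610/161531, -234181/161531, -38296/161531]
P' = (I − K·H)·P̄ = [477830/161531 -243402/161531 -450406/161531; -243402/161531 174027/161531 219510/161531; -450406/161531 219510/161531 473213/161531]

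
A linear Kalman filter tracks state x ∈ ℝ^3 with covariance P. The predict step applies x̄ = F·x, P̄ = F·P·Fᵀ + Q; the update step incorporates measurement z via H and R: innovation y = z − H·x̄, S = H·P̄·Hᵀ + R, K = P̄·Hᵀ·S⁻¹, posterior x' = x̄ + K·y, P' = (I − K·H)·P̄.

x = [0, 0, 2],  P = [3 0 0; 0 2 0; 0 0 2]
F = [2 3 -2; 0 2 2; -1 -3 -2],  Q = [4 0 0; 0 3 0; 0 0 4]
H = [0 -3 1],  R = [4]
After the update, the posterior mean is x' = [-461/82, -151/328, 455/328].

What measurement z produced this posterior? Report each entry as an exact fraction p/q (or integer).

x̄ = F·x = [-4, 4, -4]
P̄ = F·P·Fᵀ + Q = [42 4 -16; 4 19 -20; -16 -20 33]
S = H·P̄·Hᵀ + R = [328]
K = P̄·Hᵀ·S⁻¹ = [-7/82; -77/328; 93/328]
x' − x̄ = [-133/82, -1463/328, 1767/328] = K·y
y = (KᵀK)⁻¹·Kᵀ·(x' − x̄) = [19]
z = y + H·x̄ = [19] + [-16] = [3]

z = [3]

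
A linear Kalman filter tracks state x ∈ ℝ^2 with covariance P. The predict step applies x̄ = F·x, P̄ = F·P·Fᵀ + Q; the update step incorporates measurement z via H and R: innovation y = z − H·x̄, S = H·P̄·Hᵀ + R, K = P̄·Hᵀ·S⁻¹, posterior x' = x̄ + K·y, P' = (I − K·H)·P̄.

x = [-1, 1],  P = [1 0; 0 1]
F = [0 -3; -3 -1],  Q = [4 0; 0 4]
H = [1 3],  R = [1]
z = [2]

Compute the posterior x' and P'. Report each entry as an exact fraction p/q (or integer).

x' = [-248/79, 271/158]
P' = [785/79 -258/79; -258/79 187/158]

x̄ = F·x = [-3, 2]
P̄ = F·P·Fᵀ + Q = [13 3; 3 14]
y = z − H·x̄ = [-1]
S = H·P̄·Hᵀ + R = [158]
K = P̄·Hᵀ·S⁻¹ = [11/79; 45/158]
x' = x̄ + K·y = [-248/79, 271/158]
P' = (I − K·H)·P̄ = [785/79 -258/79; -258/79 187/158]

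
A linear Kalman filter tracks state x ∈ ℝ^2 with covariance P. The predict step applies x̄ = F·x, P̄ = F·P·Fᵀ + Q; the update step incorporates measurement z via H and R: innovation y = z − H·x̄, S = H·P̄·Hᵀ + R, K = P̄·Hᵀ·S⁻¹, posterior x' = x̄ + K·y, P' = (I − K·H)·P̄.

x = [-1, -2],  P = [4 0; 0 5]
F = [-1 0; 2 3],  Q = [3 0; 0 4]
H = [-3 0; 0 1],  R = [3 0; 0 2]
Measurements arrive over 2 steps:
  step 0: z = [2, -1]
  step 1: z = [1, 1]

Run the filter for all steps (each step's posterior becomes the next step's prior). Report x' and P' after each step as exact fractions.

step 0: x' = [-799/1282, -755/641], P' = [405/1282 -8/641; -8/641 1238/641]
step 1: x' = [-7376/28537, 15381/28537], P' = [8640/28537 -127/28537; -127/28537 157187/85611]

step 0: x̄ = F·x = [1, -8]
step 0: P̄ = F·P·Fᵀ + Q = [7 -8; -8 65]
step 0: y = z − H·x̄ = [5, 7]
step 0: S = H·P̄·Hᵀ + R = [66 24; 24 67]
step 0: K = P̄·Hᵀ·S⁻¹ = [-405/1282 -4/641; 8/641 619/641]
step 0: x' = x̄ + K·y = [-799/1282, -755/641]
step 0: P' = (I − K·H)·P̄ = [405/1282 -8/641; -8/641 1238/641]
step 1: x̄ = F·x = [799/1282, -3064/641]
step 1: P̄ = F·P·Fᵀ + Q = [4251/1282 -381/641; -381/641 14420/641]
step 1: y = z − H·x̄ = [3679/1282, 3705/641]
step 1: S = H·P̄·Hᵀ + R = [42105/1282 1143/641; 1143/641 15702/641]
step 1: K = P̄·Hᵀ·S⁻¹ = [-8640/28537 -127/57074; 127/28537 157187/171222]
step 1: x' = x̄ + K·y = [-7376/28537, 15381/28537]
step 1: P' = (I − K·H)·P̄ = [8640/28537 -127/28537; -127/28537 157187/85611]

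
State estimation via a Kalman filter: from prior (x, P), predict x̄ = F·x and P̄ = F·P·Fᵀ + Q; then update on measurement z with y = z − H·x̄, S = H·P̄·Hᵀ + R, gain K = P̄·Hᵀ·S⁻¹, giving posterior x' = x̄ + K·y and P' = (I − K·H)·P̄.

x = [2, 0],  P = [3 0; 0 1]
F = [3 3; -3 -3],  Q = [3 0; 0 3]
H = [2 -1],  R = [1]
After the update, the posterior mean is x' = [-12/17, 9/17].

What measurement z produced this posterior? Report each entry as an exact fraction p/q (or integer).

z = [-2]

x̄ = F·x = [6, -6]
P̄ = F·P·Fᵀ + Q = [39 -36; -36 39]
S = H·P̄·Hᵀ + R = [340]
K = P̄·Hᵀ·S⁻¹ = [57/170; -111/340]
x' − x̄ = [-114/17, 111/17] = K·y
y = (KᵀK)⁻¹·Kᵀ·(x' − x̄) = [-20]
z = y + H·x̄ = [-20] + [18] = [-2]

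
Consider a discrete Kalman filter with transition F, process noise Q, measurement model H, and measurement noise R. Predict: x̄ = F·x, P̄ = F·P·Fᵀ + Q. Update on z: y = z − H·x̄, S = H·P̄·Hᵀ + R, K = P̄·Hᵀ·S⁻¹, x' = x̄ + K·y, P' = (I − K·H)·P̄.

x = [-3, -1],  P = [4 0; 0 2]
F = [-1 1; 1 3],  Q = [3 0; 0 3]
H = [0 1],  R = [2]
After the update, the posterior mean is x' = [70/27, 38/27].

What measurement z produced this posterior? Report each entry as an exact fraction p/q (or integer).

z = [2]

x̄ = F·x = [2, -6]
P̄ = F·P·Fᵀ + Q = [9 2; 2 25]
S = H·P̄·Hᵀ + R = [27]
K = P̄·Hᵀ·S⁻¹ = [2/27; 25/27]
x' − x̄ = [16/27, 200/27] = K·y
y = (KᵀK)⁻¹·Kᵀ·(x' − x̄) = [8]
z = y + H·x̄ = [8] + [-6] = [2]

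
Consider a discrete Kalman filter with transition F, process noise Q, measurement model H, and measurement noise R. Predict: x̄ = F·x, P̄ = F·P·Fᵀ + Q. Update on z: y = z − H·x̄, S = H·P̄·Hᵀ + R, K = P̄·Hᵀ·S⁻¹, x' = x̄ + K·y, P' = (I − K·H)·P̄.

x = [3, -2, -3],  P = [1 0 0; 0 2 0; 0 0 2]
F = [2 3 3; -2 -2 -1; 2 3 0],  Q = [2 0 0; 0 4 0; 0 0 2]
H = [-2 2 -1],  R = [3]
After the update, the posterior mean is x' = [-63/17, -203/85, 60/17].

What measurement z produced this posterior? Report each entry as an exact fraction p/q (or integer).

z = [-1]

x̄ = F·x = [-9, 1, 0]
P̄ = F·P·Fᵀ + Q = [42 -22 22; -22 18 -16; 22 -16 24]
S = H·P̄·Hᵀ + R = [595]
K = P̄·Hᵀ·S⁻¹ = [-30/119; 96/595; -20/119]
x' − x̄ = [90/17, -288/85, 60/17] = K·y
y = (KᵀK)⁻¹·Kᵀ·(x' − x̄) = [-21]
z = y + H·x̄ = [-21] + [20] = [-1]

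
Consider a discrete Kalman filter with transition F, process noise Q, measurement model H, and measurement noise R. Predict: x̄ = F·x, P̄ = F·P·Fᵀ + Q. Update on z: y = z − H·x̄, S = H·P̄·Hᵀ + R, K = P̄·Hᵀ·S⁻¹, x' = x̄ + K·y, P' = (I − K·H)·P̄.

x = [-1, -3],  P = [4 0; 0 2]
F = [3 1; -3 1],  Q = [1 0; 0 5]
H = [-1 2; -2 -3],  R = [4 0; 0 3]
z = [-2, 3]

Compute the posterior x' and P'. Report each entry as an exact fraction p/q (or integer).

x' = [-3927/13561, -26213/27122]
P' = [12738/13561 -4893/13561; -4893/13561 10415/27122]

x̄ = F·x = [-6, 0]
P̄ = F·P·Fᵀ + Q = [39 -34; -34 43]
y = z − H·x̄ = [-8, -9]
S = H·P̄·Hᵀ + R = [351 -146; -146 138]
K = P̄·Hᵀ·S⁻¹ = [-5631/13561 -3599/13561; 3827/13561 -3891/27122]
x' = x̄ + K·y = [-3927/13561, -26213/27122]
P' = (I − K·H)·P̄ = [12738/13561 -4893/13561; -4893/13561 10415/27122]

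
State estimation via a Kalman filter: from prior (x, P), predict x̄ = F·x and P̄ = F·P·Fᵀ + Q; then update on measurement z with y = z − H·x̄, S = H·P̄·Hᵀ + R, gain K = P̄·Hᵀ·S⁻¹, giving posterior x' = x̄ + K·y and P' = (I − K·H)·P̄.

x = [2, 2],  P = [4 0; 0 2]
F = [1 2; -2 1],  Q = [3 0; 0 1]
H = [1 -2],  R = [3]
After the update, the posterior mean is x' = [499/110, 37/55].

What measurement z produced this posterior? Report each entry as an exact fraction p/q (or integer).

z = [3]

x̄ = F·x = [6, -2]
P̄ = F·P·Fᵀ + Q = [15 -4; -4 19]
S = H·P̄·Hᵀ + R = [110]
K = P̄·Hᵀ·S⁻¹ = [23/110; -21/55]
x' − x̄ = [-161/110, 147/55] = K·y
y = (KᵀK)⁻¹·Kᵀ·(x' − x̄) = [-7]
z = y + H·x̄ = [-7] + [10] = [3]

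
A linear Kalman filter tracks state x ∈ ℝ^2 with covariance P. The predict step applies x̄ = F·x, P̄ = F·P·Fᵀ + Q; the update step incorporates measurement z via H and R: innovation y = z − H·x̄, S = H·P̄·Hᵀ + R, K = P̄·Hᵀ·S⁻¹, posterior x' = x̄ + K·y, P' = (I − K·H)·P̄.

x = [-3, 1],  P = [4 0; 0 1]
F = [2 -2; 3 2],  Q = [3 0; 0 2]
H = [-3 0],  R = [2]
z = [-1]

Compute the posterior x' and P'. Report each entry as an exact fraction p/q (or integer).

x' = [53/209, 37/209]
P' = [46/209 40/209; 40/209 5178/209]

x̄ = F·x = [-8, -7]
P̄ = F·P·Fᵀ + Q = [23 20; 20 42]
y = z − H·x̄ = [-25]
S = H·P̄·Hᵀ + R = [209]
K = P̄·Hᵀ·S⁻¹ = [-69/209; -60/209]
x' = x̄ + K·y = [53/209, 37/209]
P' = (I − K·H)·P̄ = [46/209 40/209; 40/209 5178/209]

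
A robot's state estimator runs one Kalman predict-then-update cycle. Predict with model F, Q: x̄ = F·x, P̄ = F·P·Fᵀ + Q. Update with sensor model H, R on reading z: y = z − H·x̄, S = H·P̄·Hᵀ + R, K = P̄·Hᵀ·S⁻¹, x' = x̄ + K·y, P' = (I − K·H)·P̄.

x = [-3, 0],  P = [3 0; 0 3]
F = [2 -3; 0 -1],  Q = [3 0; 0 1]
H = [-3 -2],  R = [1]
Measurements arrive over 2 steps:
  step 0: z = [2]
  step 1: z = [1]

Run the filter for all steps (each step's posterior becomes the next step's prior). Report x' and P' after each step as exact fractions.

step 0: x' = [-714/503, 560/503], P' = [390/503 -513/503; -513/503 787/503]
step 1: x' = [-92238/193079, 36847/193079], P' = [92376/193079 -110715/193079; -110715/193079 172443/193079]

step 0: x̄ = F·x = [-6, 0]
step 0: P̄ = F·P·Fᵀ + Q = [42 9; 9 4]
step 0: y = z − H·x̄ = [-16]
step 0: S = H·P̄·Hᵀ + R = [503]
step 0: K = P̄·Hᵀ·S⁻¹ = [-144/503; -35/503]
step 0: x' = x̄ + K·y = [-714/503, 560/503]
step 0: P' = (I − K·H)·P̄ = [390/503 -513/503; -513/503 787/503]
step 1: x̄ = F·x = [-3108/503, -560/503]
step 1: P̄ = F·P·Fᵀ + Q = [16308/503 3387/503; 3387/503 1290/503]
step 1: y = z − H·x̄ = [-9941/503]
step 1: S = H·P̄·Hᵀ + R = [193079/503]
step 1: K = P̄·Hᵀ·S⁻¹ = [-55698/193079; -12741/193079]
step 1: x' = x̄ + K·y = [-92238/193079, 36847/193079]
step 1: P' = (I − K·H)·P̄ = [92376/193079 -110715/193079; -110715/193079 172443/193079]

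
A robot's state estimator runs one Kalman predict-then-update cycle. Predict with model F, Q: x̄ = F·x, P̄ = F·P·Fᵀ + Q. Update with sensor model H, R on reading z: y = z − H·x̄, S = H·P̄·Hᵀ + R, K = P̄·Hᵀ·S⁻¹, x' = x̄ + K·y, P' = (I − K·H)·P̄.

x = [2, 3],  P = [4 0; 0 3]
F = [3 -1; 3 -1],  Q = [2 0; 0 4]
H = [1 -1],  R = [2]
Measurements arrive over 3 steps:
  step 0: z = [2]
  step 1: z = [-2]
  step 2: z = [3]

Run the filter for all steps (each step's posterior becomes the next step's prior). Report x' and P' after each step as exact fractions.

step 0: x̄ = F·x = [3, 3]
step 0: P̄ = F·P·Fᵀ + Q = [41 39; 39 43]
step 0: y = z − H·x̄ = [2]
step 0: S = H·P̄·Hᵀ + R = [8]
step 0: K = P̄·Hᵀ·S⁻¹ = [1/4; -1/2]
step 0: x' = x̄ + K·y = [7/2, 2]
step 0: P' = (I − K·H)·P̄ = [81/2 40; 40 41]
step 1: x̄ = F·x = [17/2, 17/2]
step 1: P̄ = F·P·Fᵀ + Q = [335/2 331/2; 331/2 339/2]
step 1: y = z − H·x̄ = [-2]
step 1: S = H·P̄·Hᵀ + R = [8]
step 1: K = P̄·Hᵀ·S⁻¹ = [1/4; -1/2]
step 1: x' = x̄ + K·y = [8, 19/2]
step 1: P' = (I − K·H)·P̄ = [167 333/2; 333/2 335/2]
step 2: x̄ = F·x = [29/2, 29/2]
step 2: P̄ = F·P·Fᵀ + Q = [1347/2 1343/2; 1343/2 1351/2]
step 2: y = z − H·x̄ = [3]
step 2: S = H·P̄·Hᵀ + R = [8]
step 2: K = P̄·Hᵀ·S⁻¹ = [1/4; -1/2]
step 2: x' = x̄ + K·y = [61/4, 13]
step 2: P' = (I − K·H)·P̄ = [673 1345/2; 1345/2 1347/2]

step 0: x' = [7/2, 2], P' = [81/2 40; 40 41]
step 1: x' = [8, 19/2], P' = [167 333/2; 333/2 335/2]
step 2: x' = [61/4, 13], P' = [673 1345/2; 1345/2 1347/2]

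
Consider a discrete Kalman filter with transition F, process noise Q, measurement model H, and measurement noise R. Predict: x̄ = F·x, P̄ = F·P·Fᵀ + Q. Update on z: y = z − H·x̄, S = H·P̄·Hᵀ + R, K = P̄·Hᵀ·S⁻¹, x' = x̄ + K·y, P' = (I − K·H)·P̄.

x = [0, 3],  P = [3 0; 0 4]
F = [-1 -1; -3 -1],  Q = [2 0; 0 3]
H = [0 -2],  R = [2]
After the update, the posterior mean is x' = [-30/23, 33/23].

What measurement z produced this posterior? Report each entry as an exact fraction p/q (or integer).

x̄ = F·x = [-3, -3]
P̄ = F·P·Fᵀ + Q = [9 13; 13 34]
S = H·P̄·Hᵀ + R = [138]
K = P̄·Hᵀ·S⁻¹ = [-13/69; -34/69]
x' − x̄ = [39/23, 102/23] = K·y
y = (KᵀK)⁻¹·Kᵀ·(x' − x̄) = [-9]
z = y + H·x̄ = [-9] + [6] = [-3]

z = [-3]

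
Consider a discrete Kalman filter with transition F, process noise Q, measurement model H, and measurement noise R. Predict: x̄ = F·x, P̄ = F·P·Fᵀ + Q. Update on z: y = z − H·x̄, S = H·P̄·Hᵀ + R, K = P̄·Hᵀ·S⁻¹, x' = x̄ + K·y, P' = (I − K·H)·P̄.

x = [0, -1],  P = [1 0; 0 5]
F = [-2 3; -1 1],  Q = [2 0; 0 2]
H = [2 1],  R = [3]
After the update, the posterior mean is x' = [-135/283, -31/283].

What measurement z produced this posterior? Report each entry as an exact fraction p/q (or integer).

x̄ = F·x = [-3, -1]
P̄ = F·P·Fᵀ + Q = [51 17; 17 8]
S = H·P̄·Hᵀ + R = [283]
K = P̄·Hᵀ·S⁻¹ = [119/283; 42/283]
x' − x̄ = [714/283, 252/283] = K·y
y = (KᵀK)⁻¹·Kᵀ·(x' − x̄) = [6]
z = y + H·x̄ = [6] + [-7] = [-1]

z = [-1]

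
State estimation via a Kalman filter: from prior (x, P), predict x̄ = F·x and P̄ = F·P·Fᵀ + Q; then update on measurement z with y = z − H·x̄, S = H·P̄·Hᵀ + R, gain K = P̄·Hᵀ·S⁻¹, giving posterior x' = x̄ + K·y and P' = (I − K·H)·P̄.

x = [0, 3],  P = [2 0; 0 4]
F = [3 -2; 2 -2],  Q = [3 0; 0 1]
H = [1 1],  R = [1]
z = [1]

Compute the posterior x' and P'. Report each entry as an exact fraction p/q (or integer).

x̄ = F·x = [-6, -6]
P̄ = F·P·Fᵀ + Q = [37 28; 28 25]
y = z − H·x̄ = [13]
S = H·P̄·Hᵀ + R = [119]
K = P̄·Hᵀ·S⁻¹ = [65/119; 53/119]
x' = x̄ + K·y = [131/119, -25/119]
P' = (I − K·H)·P̄ = [178/119 -113/119; -113/119 166/119]

x' = [131/119, -25/119]
P' = [178/119 -113/119; -113/119 166/119]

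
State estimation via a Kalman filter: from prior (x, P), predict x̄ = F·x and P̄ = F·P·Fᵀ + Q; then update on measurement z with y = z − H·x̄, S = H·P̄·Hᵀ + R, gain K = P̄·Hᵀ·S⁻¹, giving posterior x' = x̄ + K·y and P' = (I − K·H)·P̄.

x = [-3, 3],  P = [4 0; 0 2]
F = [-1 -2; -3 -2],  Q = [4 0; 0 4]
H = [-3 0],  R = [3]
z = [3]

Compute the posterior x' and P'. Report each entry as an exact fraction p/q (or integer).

x̄ = F·x = [-3, 3]
P̄ = F·P·Fᵀ + Q = [16 20; 20 48]
y = z − H·x̄ = [-6]
S = H·P̄·Hᵀ + R = [147]
K = P̄·Hᵀ·S⁻¹ = [-16/49; -20/49]
x' = x̄ + K·y = [-51/49, 267/49]
P' = (I − K·H)·P̄ = [16/49 20/49; 20/49 1152/49]

x' = [-51/49, 267/49]
P' = [16/49 20/49; 20/49 1152/49]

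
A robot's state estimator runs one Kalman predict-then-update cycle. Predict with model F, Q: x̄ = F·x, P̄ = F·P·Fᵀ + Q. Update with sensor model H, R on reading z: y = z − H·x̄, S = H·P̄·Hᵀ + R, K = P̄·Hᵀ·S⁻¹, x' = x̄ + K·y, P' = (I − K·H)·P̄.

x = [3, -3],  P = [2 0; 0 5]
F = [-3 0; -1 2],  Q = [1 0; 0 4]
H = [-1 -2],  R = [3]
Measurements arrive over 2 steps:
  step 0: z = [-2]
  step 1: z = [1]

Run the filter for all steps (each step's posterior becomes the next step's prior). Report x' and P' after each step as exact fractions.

step 0: x' = [-451/150, 166/75], P' = [1889/150 -449/75; -449/75 268/75]
step 1: x' = [-122692/94721, 19585/94721], P' = [554225/94721 -218221/94721; -218221/94721 150368/94721]

step 0: x̄ = F·x = [-9, -9]
step 0: P̄ = F·P·Fᵀ + Q = [19 6; 6 26]
step 0: y = z − H·x̄ = [-29]
step 0: S = H·P̄·Hᵀ + R = [150]
step 0: K = P̄·Hᵀ·S⁻¹ = [-31/150; -29/75]
step 0: x' = x̄ + K·y = [-451/150, 166/75]
step 0: P' = (I − K·H)·P̄ = [1889/150 -449/75; -449/75 268/75]
step 1: x̄ = F·x = [451/50, 223/30]
step 1: P̄ = F·P·Fᵀ + Q = [5717/50 737/10; 737/10 329/6]
step 1: y = z − H·x̄ = [3733/150]
step 1: S = H·P̄·Hᵀ + R = [94721/150]
step 1: K = P̄·Hᵀ·S⁻¹ = [-39261/94721; -27505/94721]
step 1: x' = x̄ + K·y = [-122692/94721, 19585/94721]
step 1: P' = (I − K·H)·P̄ = [554225/94721 -218221/94721; -218221/94721 150368/94721]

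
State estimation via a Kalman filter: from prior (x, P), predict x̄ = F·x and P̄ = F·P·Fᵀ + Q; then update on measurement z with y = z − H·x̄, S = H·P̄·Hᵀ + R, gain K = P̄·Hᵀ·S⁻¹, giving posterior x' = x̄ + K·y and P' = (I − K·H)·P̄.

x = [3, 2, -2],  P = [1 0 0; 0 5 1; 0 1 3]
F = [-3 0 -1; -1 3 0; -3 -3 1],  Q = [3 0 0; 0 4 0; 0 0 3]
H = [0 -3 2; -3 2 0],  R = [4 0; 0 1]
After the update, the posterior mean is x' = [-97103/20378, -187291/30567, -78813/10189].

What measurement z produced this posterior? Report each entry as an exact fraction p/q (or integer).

x̄ = F·x = [-7, 3, -17]
P̄ = F·P·Fᵀ + Q = [15 0 9; 0 50 -39; 9 -39 54]
S = H·P̄·Hᵀ + R = [1138 -510; -510 336]
K = P̄·Hᵀ·S⁻¹ = [-2817/20378 -7005/20378; -2134/10189 -620/30567; 3675/20378 -395/10189]
x' − x̄ = [45543/20378, -278992/30567, 94400/10189] = K·y
y = (KᵀK)⁻¹·Kᵀ·(x' − x̄) = [46, -25]
z = y + H·x̄ = [46, -25] + [-43, 27] = [3, 2]

z = [3, 2]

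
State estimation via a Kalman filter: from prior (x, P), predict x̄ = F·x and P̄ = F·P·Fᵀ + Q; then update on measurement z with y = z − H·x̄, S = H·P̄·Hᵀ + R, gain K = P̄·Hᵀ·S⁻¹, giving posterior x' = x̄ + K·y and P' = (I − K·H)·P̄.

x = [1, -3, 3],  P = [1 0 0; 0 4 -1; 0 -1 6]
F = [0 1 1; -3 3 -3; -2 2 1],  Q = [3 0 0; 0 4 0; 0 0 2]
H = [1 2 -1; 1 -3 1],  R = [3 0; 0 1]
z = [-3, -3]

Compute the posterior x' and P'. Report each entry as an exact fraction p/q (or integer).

x' = [-21112/5431, -12621/5431, -32293/5431]
P' = [11913/5431 11737/5431 25484/5431; 11737/5431 69879/21724 160843/21724; 25484/5431 160843/21724 387619/21724]

x̄ = F·x = [0, -21, -5]
P̄ = F·P·Fᵀ + Q = [11 -6 11; -6 121 15; 11 15 24]
y = z − H·x̄ = [34, -61]
S = H·P̄·Hᵀ + R = [416 -658; -658 1093]
K = P̄·Hᵀ·S⁻¹ = [3301/5431 2186/5431; 8621/21724 -923/10862; 12001/21724 3513/10862]
x' = x̄ + K·y = [-21112/5431, -12621/5431, -32293/5431]
P' = (I − K·H)·P̄ = [11913/5431 11737/5431 25484/5431; 11737/5431 69879/21724 160843/21724; 25484/5431 160843/21724 387619/21724]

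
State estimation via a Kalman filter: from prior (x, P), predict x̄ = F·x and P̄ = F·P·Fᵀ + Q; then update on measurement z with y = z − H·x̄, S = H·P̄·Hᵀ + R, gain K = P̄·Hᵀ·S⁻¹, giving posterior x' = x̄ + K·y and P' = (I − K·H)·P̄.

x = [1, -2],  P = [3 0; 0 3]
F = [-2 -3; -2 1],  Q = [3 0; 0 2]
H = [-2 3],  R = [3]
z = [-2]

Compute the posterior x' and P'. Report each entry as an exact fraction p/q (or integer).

x' = [-11/16, -19/16]
P' = [719/32 471/32; 471/32 319/32]

x̄ = F·x = [4, -4]
P̄ = F·P·Fᵀ + Q = [42 3; 3 17]
y = z − H·x̄ = [18]
S = H·P̄·Hᵀ + R = [288]
K = P̄·Hᵀ·S⁻¹ = [-25/96; 5/32]
x' = x̄ + K·y = [-11/16, -19/16]
P' = (I − K·H)·P̄ = [719/32 471/32; 471/32 319/32]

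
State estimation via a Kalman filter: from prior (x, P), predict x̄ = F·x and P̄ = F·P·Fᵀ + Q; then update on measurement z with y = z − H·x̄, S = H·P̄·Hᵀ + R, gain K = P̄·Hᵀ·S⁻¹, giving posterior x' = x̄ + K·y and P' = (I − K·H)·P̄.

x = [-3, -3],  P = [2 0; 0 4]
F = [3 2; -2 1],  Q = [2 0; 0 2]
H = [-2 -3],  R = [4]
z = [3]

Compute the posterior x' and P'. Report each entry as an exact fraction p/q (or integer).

x̄ = F·x = [-15, 3]
P̄ = F·P·Fᵀ + Q = [36 -4; -4 14]
y = z − H·x̄ = [-18]
S = H·P̄·Hᵀ + R = [226]
K = P̄·Hᵀ·S⁻¹ = [-30/113; -17/113]
x' = x̄ + K·y = [-1155/113, 645/113]
P' = (I − K·H)·P̄ = [2268/113 -1472/113; -1472/113 1004/113]

x' = [-1155/113, 645/113]
P' = [2268/113 -1472/113; -1472/113 1004/113]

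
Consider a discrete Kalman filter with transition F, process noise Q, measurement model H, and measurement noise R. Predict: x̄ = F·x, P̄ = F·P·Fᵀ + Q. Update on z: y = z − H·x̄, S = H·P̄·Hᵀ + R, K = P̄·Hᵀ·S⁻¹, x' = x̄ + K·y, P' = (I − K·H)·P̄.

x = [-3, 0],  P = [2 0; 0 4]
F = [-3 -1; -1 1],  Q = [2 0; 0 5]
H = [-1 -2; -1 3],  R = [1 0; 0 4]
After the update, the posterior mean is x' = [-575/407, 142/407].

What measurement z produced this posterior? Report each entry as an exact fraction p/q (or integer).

z = [1, 3]

x̄ = F·x = [9, 3]
P̄ = F·P·Fᵀ + Q = [24 2; 2 11]
S = H·P̄·Hᵀ + R = [77 -44; -44 115]
K = P̄·Hᵀ·S⁻¹ = [-236/407 -14/37; -1396/6919 121/629]
x' − x̄ = [-4238/407, -1079/407] = K·y
y = (KᵀK)⁻¹·Kᵀ·(x' − x̄) = [16, 3]
z = y + H·x̄ = [16, 3] + [-15, 0] = [1, 3]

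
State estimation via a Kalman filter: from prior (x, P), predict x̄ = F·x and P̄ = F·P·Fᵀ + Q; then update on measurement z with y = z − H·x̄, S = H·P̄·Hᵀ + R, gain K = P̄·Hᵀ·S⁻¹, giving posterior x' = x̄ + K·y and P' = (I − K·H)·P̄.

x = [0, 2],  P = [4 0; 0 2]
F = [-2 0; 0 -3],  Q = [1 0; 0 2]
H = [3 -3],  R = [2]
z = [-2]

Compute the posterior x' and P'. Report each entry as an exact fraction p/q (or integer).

x̄ = F·x = [0, -6]
P̄ = F·P·Fᵀ + Q = [17 0; 0 20]
y = z − H·x̄ = [-20]
S = H·P̄·Hᵀ + R = [335]
K = P̄·Hᵀ·S⁻¹ = [51/335; -12/67]
x' = x̄ + K·y = [-204/67, -162/67]
P' = (I − K·H)·P̄ = [3094/335 612/67; 612/67 620/67]

x' = [-204/67, -162/67]
P' = [3094/335 612/67; 612/67 620/67]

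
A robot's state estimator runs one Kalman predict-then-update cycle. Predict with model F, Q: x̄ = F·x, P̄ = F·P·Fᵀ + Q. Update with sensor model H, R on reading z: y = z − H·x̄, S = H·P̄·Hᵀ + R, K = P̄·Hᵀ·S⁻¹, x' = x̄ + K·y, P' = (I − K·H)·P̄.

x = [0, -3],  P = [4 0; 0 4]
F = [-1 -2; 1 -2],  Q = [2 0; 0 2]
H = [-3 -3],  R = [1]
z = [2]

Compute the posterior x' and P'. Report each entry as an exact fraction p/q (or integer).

x̄ = F·x = [6, 6]
P̄ = F·P·Fᵀ + Q = [22 12; 12 22]
y = z − H·x̄ = [38]
S = H·P̄·Hᵀ + R = [613]
K = P̄·Hᵀ·S⁻¹ = [-102/613; -102/613]
x' = x̄ + K·y = [-198/613, -198/613]
P' = (I − K·H)·P̄ = [3082/613 -3048/613; -3048/613 3082/613]

x' = [-198/613, -198/613]
P' = [3082/613 -3048/613; -3048/613 3082/613]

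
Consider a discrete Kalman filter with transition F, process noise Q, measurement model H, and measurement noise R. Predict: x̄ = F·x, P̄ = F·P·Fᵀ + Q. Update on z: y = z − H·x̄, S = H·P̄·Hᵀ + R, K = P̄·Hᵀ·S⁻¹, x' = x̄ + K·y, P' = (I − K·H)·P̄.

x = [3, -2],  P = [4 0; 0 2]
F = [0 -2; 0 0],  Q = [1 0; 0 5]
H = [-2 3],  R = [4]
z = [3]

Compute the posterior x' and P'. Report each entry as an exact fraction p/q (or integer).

x' = [142/85, 33/17]
P' = [441/85 54/17; 54/17 40/17]

x̄ = F·x = [4, 0]
P̄ = F·P·Fᵀ + Q = [9 0; 0 5]
y = z − H·x̄ = [11]
S = H·P̄·Hᵀ + R = [85]
K = P̄·Hᵀ·S⁻¹ = [-18/85; 3/17]
x' = x̄ + K·y = [142/85, 33/17]
P' = (I − K·H)·P̄ = [441/85 54/17; 54/17 40/17]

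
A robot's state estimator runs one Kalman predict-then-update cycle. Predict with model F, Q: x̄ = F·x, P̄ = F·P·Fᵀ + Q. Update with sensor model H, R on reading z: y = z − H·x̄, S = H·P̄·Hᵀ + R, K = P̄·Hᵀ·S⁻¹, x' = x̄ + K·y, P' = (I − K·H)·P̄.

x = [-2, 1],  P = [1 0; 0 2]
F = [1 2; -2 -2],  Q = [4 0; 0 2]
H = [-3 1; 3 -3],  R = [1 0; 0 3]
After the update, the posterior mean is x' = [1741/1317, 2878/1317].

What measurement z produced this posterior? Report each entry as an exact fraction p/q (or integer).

x̄ = F·x = [0, 2]
P̄ = F·P·Fᵀ + Q = [13 -10; -10 14]
S = H·P̄·Hᵀ + R = [192 -279; -279 426]
K = P̄·Hᵀ·S⁻¹ = [-541/1317 -47/439; -448/1317 -172/439]
x' − x̄ = [1741/1317, 244/1317] = K·y
y = (KᵀK)⁻¹·Kᵀ·(x' − x̄) = [-4, 3]
z = y + H·x̄ = [-4, 3] + [2, -6] = [-2, -3]

z = [-2, -3]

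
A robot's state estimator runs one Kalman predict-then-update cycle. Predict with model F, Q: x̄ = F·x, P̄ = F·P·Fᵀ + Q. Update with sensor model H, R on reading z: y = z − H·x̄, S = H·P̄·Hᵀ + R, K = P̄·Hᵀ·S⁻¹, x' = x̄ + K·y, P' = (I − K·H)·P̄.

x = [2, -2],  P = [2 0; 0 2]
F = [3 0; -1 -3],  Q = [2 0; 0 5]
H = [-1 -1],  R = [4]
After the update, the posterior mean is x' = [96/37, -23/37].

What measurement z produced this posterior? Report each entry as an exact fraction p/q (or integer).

x̄ = F·x = [6, 4]
P̄ = F·P·Fᵀ + Q = [20 -6; -6 25]
S = H·P̄·Hᵀ + R = [37]
K = P̄·Hᵀ·S⁻¹ = [-14/37; -19/37]
x' − x̄ = [-126/37, -171/37] = K·y
y = (KᵀK)⁻¹·Kᵀ·(x' − x̄) = [9]
z = y + H·x̄ = [9] + [-10] = [-1]

z = [-1]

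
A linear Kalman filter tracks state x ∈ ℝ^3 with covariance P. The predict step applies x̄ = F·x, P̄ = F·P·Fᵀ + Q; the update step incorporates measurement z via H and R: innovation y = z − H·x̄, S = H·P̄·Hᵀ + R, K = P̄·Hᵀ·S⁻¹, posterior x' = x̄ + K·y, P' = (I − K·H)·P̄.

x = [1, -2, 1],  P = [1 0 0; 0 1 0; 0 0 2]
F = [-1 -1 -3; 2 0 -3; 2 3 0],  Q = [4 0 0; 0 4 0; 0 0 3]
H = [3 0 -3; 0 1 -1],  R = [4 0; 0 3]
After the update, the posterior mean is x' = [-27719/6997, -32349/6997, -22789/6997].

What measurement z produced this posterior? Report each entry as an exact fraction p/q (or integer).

x̄ = F·x = [-2, -1, -4]
P̄ = F·P·Fᵀ + Q = [24 16 -5; 16 26 4; -5 4 16]
S = H·P̄·Hᵀ + R = [454 99; 99 37]
K = P̄·Hᵀ·S⁻¹ = [1140/6997 921/6997; -846/6997 6424/6997; -1143/6997 789/6997]
x' − x̄ = [-13725/6997, -25352/6997, 5199/6997] = K·y
y = (KᵀK)⁻¹·Kᵀ·(x' − x̄) = [-8, -5]
z = y + H·x̄ = [-8, -5] + [6, 3] = [-2, -2]

z = [-2, -2]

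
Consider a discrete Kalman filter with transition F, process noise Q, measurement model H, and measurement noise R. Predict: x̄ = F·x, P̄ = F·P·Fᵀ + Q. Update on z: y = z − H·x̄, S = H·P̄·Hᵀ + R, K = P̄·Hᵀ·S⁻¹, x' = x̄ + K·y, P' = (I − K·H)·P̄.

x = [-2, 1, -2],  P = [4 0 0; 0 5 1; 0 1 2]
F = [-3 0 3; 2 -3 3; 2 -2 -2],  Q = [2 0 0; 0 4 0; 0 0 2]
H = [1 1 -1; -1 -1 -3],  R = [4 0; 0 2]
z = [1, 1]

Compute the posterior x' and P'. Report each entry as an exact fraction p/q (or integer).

x' = [17648/4447, -16859/4447, -1894/4447]
P' = [143327/13341 -125555/13341 -6680/13341; -125555/13341 46207/4447 -1414/13341; -6680/13341 -1414/13341 4922/13341]

x̄ = F·x = [0, -13, -2]
P̄ = F·P·Fᵀ + Q = [56 -15 -42; -15 65 34; -42 34 54]
y = z − H·x̄ = [12, -18]
S = H·P̄·Hᵀ + R = [165 87; 87 531]
K = P̄·Hᵀ·S⁻¹ = [6113/13341 378/4447; 3620/13341 -4412/13341; -3254/13341 -1112/4447]
x' = x̄ + K·y = [17648/4447, -16859/4447, -1894/4447]
P' = (I − K·H)·P̄ = [143327/13341 -125555/13341 -6680/13341; -125555/13341 46207/4447 -1414/13341; -6680/13341 -1414/13341 4922/13341]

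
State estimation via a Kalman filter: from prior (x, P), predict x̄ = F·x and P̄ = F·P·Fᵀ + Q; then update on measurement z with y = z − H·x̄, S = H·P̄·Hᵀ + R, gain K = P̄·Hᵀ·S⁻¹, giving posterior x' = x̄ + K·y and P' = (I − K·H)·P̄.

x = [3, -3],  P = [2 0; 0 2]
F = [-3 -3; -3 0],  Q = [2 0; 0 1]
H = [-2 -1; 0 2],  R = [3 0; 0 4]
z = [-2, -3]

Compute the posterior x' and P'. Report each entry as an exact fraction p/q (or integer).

x̄ = F·x = [0, -9]
P̄ = F·P·Fᵀ + Q = [38 18; 18 19]
y = z − H·x̄ = [-11, 15]
S = H·P̄·Hᵀ + R = [246 -110; -110 80]
K = P̄·Hᵀ·S⁻¹ = [-178/379 -371/1895; -11/379 1649/3790]
x' = x̄ + K·y = [845/379, -1633/758]
P' = (I − K·H)·P̄ = [1706/1895 -742/1895; -742/1895 1649/1895]

x' = [845/379, -1633/758]
P' = [1706/1895 -742/1895; -742/1895 1649/1895]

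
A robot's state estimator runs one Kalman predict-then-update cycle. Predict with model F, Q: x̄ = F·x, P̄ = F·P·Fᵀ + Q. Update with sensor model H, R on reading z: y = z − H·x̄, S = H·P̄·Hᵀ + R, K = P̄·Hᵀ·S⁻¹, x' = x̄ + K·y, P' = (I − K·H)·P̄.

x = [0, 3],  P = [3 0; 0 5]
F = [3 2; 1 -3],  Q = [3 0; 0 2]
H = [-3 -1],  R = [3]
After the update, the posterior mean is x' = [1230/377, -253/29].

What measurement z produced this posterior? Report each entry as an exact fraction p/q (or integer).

x̄ = F·x = [6, -9]
P̄ = F·P·Fᵀ + Q = [50 -21; -21 50]
S = H·P̄·Hᵀ + R = [377]
K = P̄·Hᵀ·S⁻¹ = [-129/377; 1/29]
x' − x̄ = [-1032/377, 8/29] = K·y
y = (KᵀK)⁻¹·Kᵀ·(x' − x̄) = [8]
z = y + H·x̄ = [8] + [-9] = [-1]

z = [-1]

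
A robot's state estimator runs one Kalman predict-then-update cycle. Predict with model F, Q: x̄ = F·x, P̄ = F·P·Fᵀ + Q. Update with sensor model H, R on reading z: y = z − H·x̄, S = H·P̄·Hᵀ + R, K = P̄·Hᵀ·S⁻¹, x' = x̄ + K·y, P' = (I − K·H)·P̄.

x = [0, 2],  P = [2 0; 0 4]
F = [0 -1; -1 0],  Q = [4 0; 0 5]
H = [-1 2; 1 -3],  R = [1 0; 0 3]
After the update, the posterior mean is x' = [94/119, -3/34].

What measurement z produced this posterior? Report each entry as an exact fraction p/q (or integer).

x̄ = F·x = [-2, 0]
P̄ = F·P·Fᵀ + Q = [8 0; 0 7]
S = H·P̄·Hᵀ + R = [37 -50; -50 74]
K = P̄·Hᵀ·S⁻¹ = [-96/119 -52/119; -1/17 -11/34]
x' − x̄ = [332/119, -3/34] = K·y
y = (KᵀK)⁻¹·Kᵀ·(x' − x̄) = [-4, 1]
z = y + H·x̄ = [-4, 1] + [2, -2] = [-2, -1]

z = [-2, -1]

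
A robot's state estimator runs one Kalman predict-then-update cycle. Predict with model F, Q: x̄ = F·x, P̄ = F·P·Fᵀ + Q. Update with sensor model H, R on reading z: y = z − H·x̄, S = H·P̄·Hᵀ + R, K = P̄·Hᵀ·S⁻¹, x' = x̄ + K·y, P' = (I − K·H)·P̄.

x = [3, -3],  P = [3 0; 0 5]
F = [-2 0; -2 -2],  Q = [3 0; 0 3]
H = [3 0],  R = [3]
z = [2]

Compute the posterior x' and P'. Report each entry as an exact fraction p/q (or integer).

x̄ = F·x = [-6, 0]
P̄ = F·P·Fᵀ + Q = [15 12; 12 35]
y = z − H·x̄ = [20]
S = H·P̄·Hᵀ + R = [138]
K = P̄·Hᵀ·S⁻¹ = [15/46; 6/23]
x' = x̄ + K·y = [12/23, 120/23]
P' = (I − K·H)·P̄ = [15/46 6/23; 6/23 589/23]

x' = [12/23, 120/23]
P' = [15/46 6/23; 6/23 589/23]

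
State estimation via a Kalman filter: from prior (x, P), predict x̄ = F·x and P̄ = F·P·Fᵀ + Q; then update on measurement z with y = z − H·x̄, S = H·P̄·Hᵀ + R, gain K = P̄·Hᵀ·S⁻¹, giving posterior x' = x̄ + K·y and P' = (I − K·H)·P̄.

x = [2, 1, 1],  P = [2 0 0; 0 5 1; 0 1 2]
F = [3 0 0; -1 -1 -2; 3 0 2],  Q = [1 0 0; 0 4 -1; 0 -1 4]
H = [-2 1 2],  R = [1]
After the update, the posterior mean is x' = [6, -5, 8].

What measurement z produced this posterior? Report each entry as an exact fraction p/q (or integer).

x̄ = F·x = [6, -5, 8]
P̄ = F·P·Fᵀ + Q = [19 -6 18; -6 23 -17; 18 -17 30]
S = H·P̄·Hᵀ + R = [32]
K = P̄·Hᵀ·S⁻¹ = [-1/4; 1/32; 7/32]
x' − x̄ = [0, 0, 0] = K·y
y = (KᵀK)⁻¹·Kᵀ·(x' − x̄) = [0]
z = y + H·x̄ = [0] + [-1] = [-1]

z = [-1]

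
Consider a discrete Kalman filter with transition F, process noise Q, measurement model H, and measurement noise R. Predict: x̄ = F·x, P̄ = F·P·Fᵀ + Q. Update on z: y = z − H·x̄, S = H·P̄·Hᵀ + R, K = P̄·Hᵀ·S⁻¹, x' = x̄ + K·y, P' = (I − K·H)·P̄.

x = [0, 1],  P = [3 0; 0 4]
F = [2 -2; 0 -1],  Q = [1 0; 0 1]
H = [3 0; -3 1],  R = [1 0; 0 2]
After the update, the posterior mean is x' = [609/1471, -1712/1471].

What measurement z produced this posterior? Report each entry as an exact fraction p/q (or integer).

x̄ = F·x = [-2, -1]
P̄ = F·P·Fᵀ + Q = [29 8; 8 5]
S = H·P̄·Hᵀ + R = [262 -237; -237 220]
K = P̄·Hᵀ·S⁻¹ = [417/1471 -79/1471; 777/1471 710/1471]
x' − x̄ = [3551/1471, -241/1471] = K·y
y = (KᵀK)⁻¹·Kᵀ·(x' − x̄) = [7, -8]
z = y + H·x̄ = [7, -8] + [-6, 5] = [1, -3]

z = [1, -3]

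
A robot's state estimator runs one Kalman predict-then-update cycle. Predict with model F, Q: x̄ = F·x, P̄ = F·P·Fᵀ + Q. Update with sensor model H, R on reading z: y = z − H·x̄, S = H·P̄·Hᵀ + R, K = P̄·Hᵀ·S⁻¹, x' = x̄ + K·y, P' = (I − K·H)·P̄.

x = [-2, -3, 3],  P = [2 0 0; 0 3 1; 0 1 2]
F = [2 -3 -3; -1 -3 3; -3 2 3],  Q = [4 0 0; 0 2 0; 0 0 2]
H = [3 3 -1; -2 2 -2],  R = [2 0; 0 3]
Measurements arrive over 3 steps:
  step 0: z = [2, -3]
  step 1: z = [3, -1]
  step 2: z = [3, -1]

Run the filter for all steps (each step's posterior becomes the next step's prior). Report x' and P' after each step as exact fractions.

step 0: x̄ = F·x = [-4, 20, 9]
step 0: P̄ = F·P·Fᵀ + Q = [75 5 -63; 5 31 3; -63 3 62]
step 0: y = z − H·x̄ = [-37, -33]
step 0: S = H·P̄·Hᵀ + R = [1468 88; 88 107]
step 0: K = P̄·Hᵀ·S⁻¹ = [33653/149332 -11804/37333; 7187/149332 14572/37333; -13299/74666 8260/37333]
step 0: x' = x̄ + K·y = [-284361/149332, 797217/149332, 618897/74666]
step 0: P' = (I − K·H)·P̄ = [342017/149332 -614969/149332 -443081/74666; -614969/149332 1193409/149332 860473/74666; -443081/74666 860473/74666 639387/37333]
step 1: x̄ = F·x = [-6673755/149332, 401523/37333, 6160899/149332]
step 1: P̄ = F·P·Fᵀ + Q = [84714609/149332 -4772959/37333 -79331705/149332; -4772959/37333 1262356/37333 4512463/37333; -79331705/149332 4512463/37333 75150281/149332]
step 1: y = z − H·x̄ = [5452971/37333, -1096807/37333]
step 1: S = H·P̄·Hᵀ + R = [226840828/37333 -38690636/37333; -38690636/37333 8446871/37333]
step 1: K = P̄·Hᵀ·S⁻¹ = [1470346141/5613396962 -698755092/2806698481; -61854124/2806698481 728695560/2806698481; -782518206/2806698481 109166722/2806698481]
step 1: x' = x̄ + K·y = [9907846071/11226793924, -256425717/2806698481, -6839787097/11226793924]
step 1: P' = (I − K·H)·P̄ = [13656718769/11226793924 -5569119995/2806698481 -31740668197/11226793924; -5569119995/2806698481 10529864196/2806698481 15005940851/2806698481; -31740668197/11226793924 15005940851/2806698481 91109431269/11226793924]
step 2: x̄ = F·x = [43412162037/11226793924, -13675049379/5613396962, -13073576310/2806698481]
step 2: P̄ = F·P·Fᵀ + Q = [3027227562645/11226793924 -171764945434/2806698481 -1410351324247/5613396962; -171764945434/2806698481 52881921781/2806698481 163279916329/2806698481; -1410351324247/5613396962 163279916329/2806698481 673190428370/2806698481]
step 2: y = z − H·x̄ = [-66800113305/11226793924, 12854558593/5613396962]
step 2: S = H·P̄·Hᵀ + R = [32502434377069/11226793924 -2725411277359/5613396962; -2725411277359/5613396962 366411994544/2806698481]
step 2: K = P̄·Hᵀ·S⁻¹ = [417055881292511/1596685645864255 -395900051640372/1596685645864255; -33146470715032/1596685645864255 411554695042764/1596685645864255; -442026118175466/1596685645864255 57865575316612/1596685645864255]
step 2: x' = x̄ + K·y = [2786009545176087/1596685645864255, -5500165840069173/3193371291728510, -9349507839494099/3193371291728510]
step 2: P' = (I − K·H)·P̄ = [1929090713099834/1596685645864255 -3144200506176878/1596685645864255 -4479441141816154/1596685645864255; -3144200506176878/1596685645864255 5946588520356651/1596685645864255 8473456983969383/1596685645864255; -4479441141816154/1596685645864255 8473456983969383/1596685645864255 12866099762810619/1596685645864255]

step 0: x' = [-284361/149332, 797217/149332, 618897/74666], P' = [342017/149332 -614969/149332 -443081/74666; -614969/149332 1193409/149332 860473/74666; -443081/74666 860473/74666 639387/37333]
step 1: x' = [9907846071/11226793924, -256425717/2806698481, -6839787097/11226793924], P' = [13656718769/11226793924 -5569119995/2806698481 -31740668197/11226793924; -5569119995/2806698481 10529864196/2806698481 15005940851/2806698481; -31740668197/11226793924 15005940851/2806698481 91109431269/11226793924]
step 2: x' = [2786009545176087/1596685645864255, -5500165840069173/3193371291728510, -9349507839494099/3193371291728510], P' = [1929090713099834/1596685645864255 -3144200506176878/1596685645864255 -4479441141816154/1596685645864255; -3144200506176878/1596685645864255 5946588520356651/1596685645864255 8473456983969383/1596685645864255; -4479441141816154/1596685645864255 8473456983969383/1596685645864255 12866099762810619/1596685645864255]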